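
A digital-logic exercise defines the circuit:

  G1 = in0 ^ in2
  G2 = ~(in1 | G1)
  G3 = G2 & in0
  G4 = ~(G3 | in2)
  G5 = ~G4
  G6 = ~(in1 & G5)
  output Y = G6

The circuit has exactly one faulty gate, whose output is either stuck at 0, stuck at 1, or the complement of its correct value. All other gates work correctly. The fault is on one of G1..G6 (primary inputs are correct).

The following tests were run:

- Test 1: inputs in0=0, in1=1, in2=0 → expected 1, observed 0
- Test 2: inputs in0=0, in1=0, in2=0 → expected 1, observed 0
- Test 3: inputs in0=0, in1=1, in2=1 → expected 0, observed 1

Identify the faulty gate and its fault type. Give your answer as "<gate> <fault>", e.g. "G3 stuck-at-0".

Fault-free values for test 1 (in0=0, in1=1, in2=0): G1=0, G2=0, G3=0, G4=1, G5=0, G6=1, giving Y=1. Observed 0.
Test 1: faults giving observed 0 are {G3 stuck-at-1, G3 inverted output, G4 stuck-at-0, G4 inverted output, G5 stuck-at-1, G5 inverted output, G6 stuck-at-0, G6 inverted output}.
Test 2 (in0=0, in1=0, in2=0): fault-free G1=0, G2=1, G3=0, G4=1, G5=0, G6=1 → 1; observed 0. Eliminates G3 stuck-at-1, G3 inverted output, G4 stuck-at-0, G4 inverted output, G5 stuck-at-1, G5 inverted output.
Test 3 (in0=0, in1=1, in2=1): fault-free G1=1, G2=0, G3=0, G4=0, G5=1, G6=0 → 0; observed 1. Eliminates G6 stuck-at-0.
Only G6 inverted output is consistent with every test.

G6 inverted output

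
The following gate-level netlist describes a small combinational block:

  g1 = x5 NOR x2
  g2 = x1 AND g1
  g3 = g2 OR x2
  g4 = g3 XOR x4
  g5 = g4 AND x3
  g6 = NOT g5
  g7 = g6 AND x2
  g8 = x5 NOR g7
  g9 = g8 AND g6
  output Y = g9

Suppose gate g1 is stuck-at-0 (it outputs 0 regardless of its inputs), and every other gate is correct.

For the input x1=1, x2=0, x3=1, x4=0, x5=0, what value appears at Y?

1

Propagate with g1 forced: g1=0 [stuck-at-0], g2=0, g3=0, g4=0, g5=0, g6=1, g7=0, g8=1, g9=1.
So Y = 1. (Without the fault it would be 0.)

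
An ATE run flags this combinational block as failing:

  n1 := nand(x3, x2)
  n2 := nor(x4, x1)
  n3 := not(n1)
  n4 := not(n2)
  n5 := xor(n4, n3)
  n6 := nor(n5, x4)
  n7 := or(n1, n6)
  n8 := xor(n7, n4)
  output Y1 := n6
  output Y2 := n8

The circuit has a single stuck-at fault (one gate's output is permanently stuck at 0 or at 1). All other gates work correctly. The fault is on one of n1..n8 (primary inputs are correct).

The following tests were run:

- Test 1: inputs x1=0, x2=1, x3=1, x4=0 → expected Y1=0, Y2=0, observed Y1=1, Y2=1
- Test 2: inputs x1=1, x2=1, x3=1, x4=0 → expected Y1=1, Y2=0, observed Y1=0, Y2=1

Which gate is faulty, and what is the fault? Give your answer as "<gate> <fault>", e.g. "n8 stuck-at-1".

n3 stuck-at-0

Fault-free values for test 1 (x1=0, x2=1, x3=1, x4=0): n1=0, n2=1, n3=1, n4=0, n5=1, n6=0, n7=0, n8=0, giving Y1=0, Y2=0. Observed Y1=1, Y2=1.
Test 1: faults giving observed Y1=1, Y2=1 are {n1 stuck-at-1, n3 stuck-at-0, n5 stuck-at-0, n6 stuck-at-1}.
Test 2 (x1=1, x2=1, x3=1, x4=0): fault-free n1=0, n2=0, n3=1, n4=1, n5=0, n6=1, n7=1, n8=0 → Y1=1, Y2=0; observed Y1=0, Y2=1. Eliminates n1 stuck-at-1, n5 stuck-at-0, n6 stuck-at-1.
Only n3 stuck-at-0 is consistent with every test.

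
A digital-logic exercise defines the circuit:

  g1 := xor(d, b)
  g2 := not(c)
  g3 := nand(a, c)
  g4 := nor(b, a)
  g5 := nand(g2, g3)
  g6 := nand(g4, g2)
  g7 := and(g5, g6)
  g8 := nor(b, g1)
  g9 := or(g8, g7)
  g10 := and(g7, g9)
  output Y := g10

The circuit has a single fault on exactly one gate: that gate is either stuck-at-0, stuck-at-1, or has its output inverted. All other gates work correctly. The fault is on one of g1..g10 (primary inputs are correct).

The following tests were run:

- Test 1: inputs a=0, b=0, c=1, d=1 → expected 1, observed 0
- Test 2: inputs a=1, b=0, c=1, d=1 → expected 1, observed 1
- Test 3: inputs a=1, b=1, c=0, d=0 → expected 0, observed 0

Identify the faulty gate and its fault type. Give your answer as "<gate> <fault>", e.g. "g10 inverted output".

g2 stuck-at-1

Fault-free values for test 1 (a=0, b=0, c=1, d=1): g1=1, g2=0, g3=1, g4=1, g5=1, g6=1, g7=1, g8=0, g9=1, g10=1, giving Y=1. Observed 0.
Test 1: faults giving observed 0 are {g2 stuck-at-1, g2 inverted output, g5 stuck-at-0, g5 inverted output, g6 stuck-at-0, g6 inverted output, g7 stuck-at-0, g7 inverted output, g9 stuck-at-0, g9 inverted output, g10 stuck-at-0, g10 inverted output}.
Test 2 (a=1, b=0, c=1, d=1): fault-free g1=1, g2=0, g3=0, g4=0, g5=1, g6=1, g7=1, g8=0, g9=1, g10=1 → 1; observed 1. Eliminates g5 stuck-at-0, g5 inverted output, g6 stuck-at-0, g6 inverted output, g7 stuck-at-0, g7 inverted output, g9 stuck-at-0, g9 inverted output, g10 stuck-at-0, g10 inverted output.
Test 3 (a=1, b=1, c=0, d=0): fault-free g1=1, g2=1, g3=1, g4=0, g5=0, g6=1, g7=0, g8=0, g9=0, g10=0 → 0; observed 0. Eliminates g2 inverted output.
Only g2 stuck-at-1 is consistent with every test.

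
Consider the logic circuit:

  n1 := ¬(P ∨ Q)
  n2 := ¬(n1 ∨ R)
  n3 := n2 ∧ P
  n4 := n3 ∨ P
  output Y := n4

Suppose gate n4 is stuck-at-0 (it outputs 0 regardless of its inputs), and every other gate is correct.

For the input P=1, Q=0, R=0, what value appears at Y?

Propagate with n4 forced: n1=0, n2=1, n3=1, n4=0 [stuck-at-0].
So Y = 0. (Without the fault it would be 1.)

0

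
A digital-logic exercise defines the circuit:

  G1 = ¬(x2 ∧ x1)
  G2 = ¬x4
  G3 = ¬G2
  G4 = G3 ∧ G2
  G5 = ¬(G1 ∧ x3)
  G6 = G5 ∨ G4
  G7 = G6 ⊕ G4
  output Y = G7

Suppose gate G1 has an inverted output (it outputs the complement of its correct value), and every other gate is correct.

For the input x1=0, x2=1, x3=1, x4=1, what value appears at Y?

1

Propagate with G1 forced: G1=0 [inverted output], G2=0, G3=1, G4=0, G5=1, G6=1, G7=1.
So Y = 1. (Without the fault it would be 0.)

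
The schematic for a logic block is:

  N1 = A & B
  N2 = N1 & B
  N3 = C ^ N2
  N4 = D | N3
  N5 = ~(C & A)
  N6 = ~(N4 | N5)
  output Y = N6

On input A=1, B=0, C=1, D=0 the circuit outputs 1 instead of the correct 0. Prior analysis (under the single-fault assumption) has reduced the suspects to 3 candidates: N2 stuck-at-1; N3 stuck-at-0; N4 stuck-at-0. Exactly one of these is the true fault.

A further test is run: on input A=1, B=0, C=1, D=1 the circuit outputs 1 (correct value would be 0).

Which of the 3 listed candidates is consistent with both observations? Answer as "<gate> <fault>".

Evaluate each candidate on input A=1, B=0, C=1, D=1:
  N2 stuck-at-1: N1=0, N2=1 [stuck-at-1], N3=0, N4=1, N5=0, N6=0 → 0 — eliminated
  N3 stuck-at-0: N1=0, N2=0, N3=0 [stuck-at-0], N4=1, N5=0, N6=0 → 0 — eliminated
  N4 stuck-at-0: N1=0, N2=0, N3=1, N4=0 [stuck-at-0], N5=0, N6=1 → 1 — matches
Only N4 stuck-at-0 reproduces the observed 1.

N4 stuck-at-0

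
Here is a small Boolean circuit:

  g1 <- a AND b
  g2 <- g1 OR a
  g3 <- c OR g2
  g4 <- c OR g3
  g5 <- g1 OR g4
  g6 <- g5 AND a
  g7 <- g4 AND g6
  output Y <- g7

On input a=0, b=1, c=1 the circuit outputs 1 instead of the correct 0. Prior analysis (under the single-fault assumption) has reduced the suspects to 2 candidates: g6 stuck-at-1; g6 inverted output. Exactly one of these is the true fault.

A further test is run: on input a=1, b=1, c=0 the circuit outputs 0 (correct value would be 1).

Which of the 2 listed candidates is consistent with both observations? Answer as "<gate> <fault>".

Evaluate each candidate on input a=1, b=1, c=0:
  g6 stuck-at-1: g1=1, g2=1, g3=1, g4=1, g5=1, g6=1 [stuck-at-1], g7=1 → 1 — eliminated
  g6 inverted output: g1=1, g2=1, g3=1, g4=1, g5=1, g6=0 [inverted output], g7=0 → 0 — matches
Only g6 inverted output reproduces the observed 0.

g6 inverted output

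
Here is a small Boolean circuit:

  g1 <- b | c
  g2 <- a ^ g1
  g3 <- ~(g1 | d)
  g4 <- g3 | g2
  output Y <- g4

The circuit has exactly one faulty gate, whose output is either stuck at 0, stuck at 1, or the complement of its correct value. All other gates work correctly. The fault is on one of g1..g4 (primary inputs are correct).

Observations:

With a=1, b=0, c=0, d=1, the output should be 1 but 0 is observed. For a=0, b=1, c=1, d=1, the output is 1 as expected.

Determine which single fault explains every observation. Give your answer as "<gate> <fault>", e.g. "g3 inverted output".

g1 stuck-at-1

Fault-free values for test 1 (a=1, b=0, c=0, d=1): g1=0, g2=1, g3=0, g4=1, giving Y=1. Observed 0.
Test 1: faults giving observed 0 are {g1 stuck-at-1, g1 inverted output, g2 stuck-at-0, g2 inverted output, g4 stuck-at-0, g4 inverted output}.
Test 2 (a=0, b=1, c=1, d=1): fault-free g1=1, g2=1, g3=0, g4=1 → 1; observed 1. Eliminates g1 inverted output, g2 stuck-at-0, g2 inverted output, g4 stuck-at-0, g4 inverted output.
Only g1 stuck-at-1 is consistent with every test.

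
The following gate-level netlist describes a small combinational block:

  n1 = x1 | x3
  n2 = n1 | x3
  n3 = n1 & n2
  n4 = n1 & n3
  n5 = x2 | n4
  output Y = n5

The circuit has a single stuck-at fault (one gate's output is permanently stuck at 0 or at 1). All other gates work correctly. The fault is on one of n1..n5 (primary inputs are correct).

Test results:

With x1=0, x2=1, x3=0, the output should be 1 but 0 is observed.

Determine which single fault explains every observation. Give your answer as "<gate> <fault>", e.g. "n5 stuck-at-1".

n5 stuck-at-0

Fault-free values for test 1 (x1=0, x2=1, x3=0): n1=0, n2=0, n3=0, n4=0, n5=1, giving Y=1. Observed 0.
Test 1: faults giving observed 0 are {n5 stuck-at-0}.
Only n5 stuck-at-0 is consistent with every test.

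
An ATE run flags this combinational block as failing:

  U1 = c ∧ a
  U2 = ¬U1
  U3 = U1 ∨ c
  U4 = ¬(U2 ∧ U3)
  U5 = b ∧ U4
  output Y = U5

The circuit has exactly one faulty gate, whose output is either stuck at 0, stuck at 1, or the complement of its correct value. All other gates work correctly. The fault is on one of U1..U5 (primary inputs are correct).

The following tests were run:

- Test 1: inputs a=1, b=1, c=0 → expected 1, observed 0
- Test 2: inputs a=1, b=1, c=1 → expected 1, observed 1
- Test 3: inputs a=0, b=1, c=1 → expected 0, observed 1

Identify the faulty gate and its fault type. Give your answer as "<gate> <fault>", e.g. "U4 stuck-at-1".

U3 inverted output

Fault-free values for test 1 (a=1, b=1, c=0): U1=0, U2=1, U3=0, U4=1, U5=1, giving Y=1. Observed 0.
Test 1: faults giving observed 0 are {U3 stuck-at-1, U3 inverted output, U4 stuck-at-0, U4 inverted output, U5 stuck-at-0, U5 inverted output}.
Test 2 (a=1, b=1, c=1): fault-free U1=1, U2=0, U3=1, U4=1, U5=1 → 1; observed 1. Eliminates U4 stuck-at-0, U4 inverted output, U5 stuck-at-0, U5 inverted output.
Test 3 (a=0, b=1, c=1): fault-free U1=0, U2=1, U3=1, U4=0, U5=0 → 0; observed 1. Eliminates U3 stuck-at-1.
Only U3 inverted output is consistent with every test.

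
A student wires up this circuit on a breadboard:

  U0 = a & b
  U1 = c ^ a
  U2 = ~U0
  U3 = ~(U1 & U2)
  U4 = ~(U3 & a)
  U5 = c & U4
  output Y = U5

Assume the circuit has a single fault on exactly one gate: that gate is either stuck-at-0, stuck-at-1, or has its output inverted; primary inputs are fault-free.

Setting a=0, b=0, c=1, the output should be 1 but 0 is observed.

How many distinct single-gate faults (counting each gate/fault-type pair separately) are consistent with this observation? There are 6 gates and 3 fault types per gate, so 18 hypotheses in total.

4

Fault-free: U0=0, U1=1, U2=1, U3=0, U4=1, U5=1 → 1. Observed 0.
  U0: none of the 3 fault types match ✗
  U1: none of the 3 fault types match ✗
  U2: none of the 3 fault types match ✗
  U3: none of the 3 fault types match ✗
  U4: stuck-at-0, inverted output ✓; others ✗
  U5: stuck-at-0, inverted output ✓; others ✗
Consistent faults: {U4 stuck-at-0, U4 inverted output, U5 stuck-at-0, U5 inverted output} — 4 in all.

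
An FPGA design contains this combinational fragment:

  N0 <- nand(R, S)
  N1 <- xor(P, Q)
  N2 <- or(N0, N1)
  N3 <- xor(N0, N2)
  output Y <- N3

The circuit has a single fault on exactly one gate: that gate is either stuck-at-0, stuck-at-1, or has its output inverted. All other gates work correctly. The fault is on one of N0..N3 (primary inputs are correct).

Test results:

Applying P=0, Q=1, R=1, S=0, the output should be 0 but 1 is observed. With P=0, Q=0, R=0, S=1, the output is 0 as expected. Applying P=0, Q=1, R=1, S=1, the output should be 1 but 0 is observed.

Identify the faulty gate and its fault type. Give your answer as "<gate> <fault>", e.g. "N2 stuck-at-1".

N0 inverted output

Fault-free values for test 1 (P=0, Q=1, R=1, S=0): N0=1, N1=1, N2=1, N3=0, giving Y=0. Observed 1.
Test 1: faults giving observed 1 are {N0 stuck-at-0, N0 inverted output, N2 stuck-at-0, N2 inverted output, N3 stuck-at-1, N3 inverted output}.
Test 2 (P=0, Q=0, R=0, S=1): fault-free N0=1, N1=0, N2=1, N3=0 → 0; observed 0. Eliminates N2 stuck-at-0, N2 inverted output, N3 stuck-at-1, N3 inverted output.
Test 3 (P=0, Q=1, R=1, S=1): fault-free N0=0, N1=1, N2=1, N3=1 → 1; observed 0. Eliminates N0 stuck-at-0.
Only N0 inverted output is consistent with every test.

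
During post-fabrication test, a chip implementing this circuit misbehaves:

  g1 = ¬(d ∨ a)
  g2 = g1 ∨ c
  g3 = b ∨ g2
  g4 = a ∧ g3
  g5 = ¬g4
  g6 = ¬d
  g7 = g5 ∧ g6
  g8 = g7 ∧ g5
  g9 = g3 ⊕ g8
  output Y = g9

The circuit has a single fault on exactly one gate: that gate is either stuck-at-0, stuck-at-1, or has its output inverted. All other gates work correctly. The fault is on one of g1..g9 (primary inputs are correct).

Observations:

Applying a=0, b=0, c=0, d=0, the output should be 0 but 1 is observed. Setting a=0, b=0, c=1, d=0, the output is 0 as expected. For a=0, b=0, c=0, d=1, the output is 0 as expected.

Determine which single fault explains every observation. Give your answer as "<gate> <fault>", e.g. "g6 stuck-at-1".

Fault-free values for test 1 (a=0, b=0, c=0, d=0): g1=1, g2=1, g3=1, g4=0, g5=1, g6=1, g7=1, g8=1, g9=0, giving Y=0. Observed 1.
Test 1: faults giving observed 1 are {g1 stuck-at-0, g1 inverted output, g2 stuck-at-0, g2 inverted output, g3 stuck-at-0, g3 inverted output, g4 stuck-at-1, g4 inverted output, g5 stuck-at-0, g5 inverted output, g6 stuck-at-0, g6 inverted output, g7 stuck-at-0, g7 inverted output, g8 stuck-at-0, g8 inverted output, g9 stuck-at-1, g9 inverted output}.
Test 2 (a=0, b=0, c=1, d=0): fault-free g1=1, g2=1, g3=1, g4=0, g5=1, g6=1, g7=1, g8=1, g9=0 → 0; observed 0. Eliminates g2 stuck-at-0, g2 inverted output, g3 stuck-at-0, g3 inverted output, g4 stuck-at-1, g4 inverted output, g5 stuck-at-0, g5 inverted output, g6 stuck-at-0, g6 inverted output, g7 stuck-at-0, g7 inverted output, g8 stuck-at-0, g8 inverted output, g9 stuck-at-1, g9 inverted output.
Test 3 (a=0, b=0, c=0, d=1): fault-free g1=0, g2=0, g3=0, g4=0, g5=1, g6=0, g7=0, g8=0, g9=0 → 0; observed 0. Eliminates g1 inverted output.
Only g1 stuck-at-0 is consistent with every test.

g1 stuck-at-0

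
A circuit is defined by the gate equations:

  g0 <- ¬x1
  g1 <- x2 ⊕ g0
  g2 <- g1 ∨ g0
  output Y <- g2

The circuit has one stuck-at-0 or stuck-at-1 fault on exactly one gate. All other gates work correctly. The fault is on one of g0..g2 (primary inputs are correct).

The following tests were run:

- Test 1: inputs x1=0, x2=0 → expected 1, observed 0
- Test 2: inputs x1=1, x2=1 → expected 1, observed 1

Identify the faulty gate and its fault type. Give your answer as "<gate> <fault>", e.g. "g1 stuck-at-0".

Fault-free values for test 1 (x1=0, x2=0): g0=1, g1=1, g2=1, giving Y=1. Observed 0.
Test 1: faults giving observed 0 are {g0 stuck-at-0, g2 stuck-at-0}.
Test 2 (x1=1, x2=1): fault-free g0=0, g1=1, g2=1 → 1; observed 1. Eliminates g2 stuck-at-0.
Only g0 stuck-at-0 is consistent with every test.

g0 stuck-at-0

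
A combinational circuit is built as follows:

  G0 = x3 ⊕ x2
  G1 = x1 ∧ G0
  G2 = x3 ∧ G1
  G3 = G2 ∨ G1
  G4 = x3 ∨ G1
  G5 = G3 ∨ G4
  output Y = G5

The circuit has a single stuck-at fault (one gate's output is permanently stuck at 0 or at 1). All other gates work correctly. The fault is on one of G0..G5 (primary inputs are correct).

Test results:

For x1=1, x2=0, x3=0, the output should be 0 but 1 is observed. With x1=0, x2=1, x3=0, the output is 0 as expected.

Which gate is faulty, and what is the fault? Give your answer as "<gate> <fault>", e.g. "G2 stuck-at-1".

Fault-free values for test 1 (x1=1, x2=0, x3=0): G0=0, G1=0, G2=0, G3=0, G4=0, G5=0, giving Y=0. Observed 1.
Test 1: faults giving observed 1 are {G0 stuck-at-1, G1 stuck-at-1, G2 stuck-at-1, G3 stuck-at-1, G4 stuck-at-1, G5 stuck-at-1}.
Test 2 (x1=0, x2=1, x3=0): fault-free G0=1, G1=0, G2=0, G3=0, G4=0, G5=0 → 0; observed 0. Eliminates G1 stuck-at-1, G2 stuck-at-1, G3 stuck-at-1, G4 stuck-at-1, G5 stuck-at-1.
Only G0 stuck-at-1 is consistent with every test.

G0 stuck-at-1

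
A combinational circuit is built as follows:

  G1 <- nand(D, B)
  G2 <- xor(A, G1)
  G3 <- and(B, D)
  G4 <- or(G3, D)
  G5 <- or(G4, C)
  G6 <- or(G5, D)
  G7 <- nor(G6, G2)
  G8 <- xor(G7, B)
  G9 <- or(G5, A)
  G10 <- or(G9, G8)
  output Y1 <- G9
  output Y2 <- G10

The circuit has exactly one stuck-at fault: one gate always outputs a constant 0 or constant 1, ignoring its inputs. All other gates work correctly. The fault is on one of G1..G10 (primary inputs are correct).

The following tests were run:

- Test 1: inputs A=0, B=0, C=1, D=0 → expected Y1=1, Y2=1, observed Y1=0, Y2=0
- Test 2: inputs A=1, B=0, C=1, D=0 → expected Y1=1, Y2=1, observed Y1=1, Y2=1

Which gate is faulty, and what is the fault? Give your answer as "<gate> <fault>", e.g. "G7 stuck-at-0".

Fault-free values for test 1 (A=0, B=0, C=1, D=0): G1=1, G2=1, G3=0, G4=0, G5=1, G6=1, G7=0, G8=0, G9=1, G10=1, giving Y1=1, Y2=1. Observed Y1=0, Y2=0.
Test 1: faults giving observed Y1=0, Y2=0 are {G5 stuck-at-0, G9 stuck-at-0}.
Test 2 (A=1, B=0, C=1, D=0): fault-free G1=1, G2=0, G3=0, G4=0, G5=1, G6=1, G7=0, G8=0, G9=1, G10=1 → Y1=1, Y2=1; observed Y1=1, Y2=1. Eliminates G9 stuck-at-0.
Only G5 stuck-at-0 is consistent with every test.

G5 stuck-at-0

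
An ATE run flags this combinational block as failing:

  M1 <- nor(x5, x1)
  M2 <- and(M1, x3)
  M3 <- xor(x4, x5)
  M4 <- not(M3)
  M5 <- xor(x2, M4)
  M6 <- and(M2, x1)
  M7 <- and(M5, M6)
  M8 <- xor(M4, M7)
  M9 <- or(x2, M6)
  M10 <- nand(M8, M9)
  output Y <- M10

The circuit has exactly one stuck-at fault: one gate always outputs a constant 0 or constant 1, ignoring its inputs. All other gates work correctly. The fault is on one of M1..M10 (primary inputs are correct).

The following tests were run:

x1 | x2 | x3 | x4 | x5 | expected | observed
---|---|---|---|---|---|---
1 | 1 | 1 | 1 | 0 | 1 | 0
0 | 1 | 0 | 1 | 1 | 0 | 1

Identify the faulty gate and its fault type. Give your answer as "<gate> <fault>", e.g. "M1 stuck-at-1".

Fault-free values for test 1 (x1=1, x2=1, x3=1, x4=1, x5=0): M1=0, M2=0, M3=1, M4=0, M5=1, M6=0, M7=0, M8=0, M9=1, M10=1, giving Y=1. Observed 0.
Test 1: faults giving observed 0 are {M1 stuck-at-1, M2 stuck-at-1, M3 stuck-at-0, M4 stuck-at-1, M6 stuck-at-1, M7 stuck-at-1, M8 stuck-at-1, M10 stuck-at-0}.
Test 2 (x1=0, x2=1, x3=0, x4=1, x5=1): fault-free M1=0, M2=0, M3=0, M4=1, M5=0, M6=0, M7=0, M8=1, M9=1, M10=0 → 0; observed 1. Eliminates M1 stuck-at-1, M2 stuck-at-1, M3 stuck-at-0, M4 stuck-at-1, M6 stuck-at-1, M8 stuck-at-1, M10 stuck-at-0.
Only M7 stuck-at-1 is consistent with every test.

M7 stuck-at-1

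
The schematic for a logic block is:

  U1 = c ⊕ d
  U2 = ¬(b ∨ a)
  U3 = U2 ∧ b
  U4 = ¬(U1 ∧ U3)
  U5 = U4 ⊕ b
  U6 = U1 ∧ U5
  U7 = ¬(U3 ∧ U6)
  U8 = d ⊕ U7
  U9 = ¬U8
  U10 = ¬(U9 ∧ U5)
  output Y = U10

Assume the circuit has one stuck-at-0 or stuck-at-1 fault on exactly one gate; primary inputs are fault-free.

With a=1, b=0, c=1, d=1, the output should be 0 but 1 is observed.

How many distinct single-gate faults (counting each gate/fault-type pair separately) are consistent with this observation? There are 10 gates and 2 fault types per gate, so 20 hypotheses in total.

6

Fault-free: U1=0, U2=0, U3=0, U4=1, U5=1, U6=0, U7=1, U8=0, U9=1, U10=0 → 0. Observed 1.
  U1: none of the 2 fault types match ✗
  U2: none of the 2 fault types match ✗
  U3: none of the 2 fault types match ✗
  U4: stuck-at-0 ✓; others ✗
  U5: stuck-at-0 ✓; others ✗
  U6: none of the 2 fault types match ✗
  U7: stuck-at-0 ✓; others ✗
  U8: stuck-at-1 ✓; others ✗
  U9: stuck-at-0 ✓; others ✗
  U10: stuck-at-1 ✓; others ✗
Consistent faults: {U4 stuck-at-0, U5 stuck-at-0, U7 stuck-at-0, U8 stuck-at-1, U9 stuck-at-0, U10 stuck-at-1} — 6 in all.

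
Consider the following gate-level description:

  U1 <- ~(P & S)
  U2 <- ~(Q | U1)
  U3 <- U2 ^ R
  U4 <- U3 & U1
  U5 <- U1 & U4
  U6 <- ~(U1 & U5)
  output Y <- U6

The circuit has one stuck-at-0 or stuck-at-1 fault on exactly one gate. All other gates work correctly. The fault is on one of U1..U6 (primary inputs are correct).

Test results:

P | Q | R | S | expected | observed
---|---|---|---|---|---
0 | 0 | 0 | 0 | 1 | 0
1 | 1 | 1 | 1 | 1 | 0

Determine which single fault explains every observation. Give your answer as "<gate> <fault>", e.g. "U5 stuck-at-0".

U6 stuck-at-0

Fault-free values for test 1 (P=0, Q=0, R=0, S=0): U1=1, U2=0, U3=0, U4=0, U5=0, U6=1, giving Y=1. Observed 0.
Test 1: faults giving observed 0 are {U2 stuck-at-1, U3 stuck-at-1, U4 stuck-at-1, U5 stuck-at-1, U6 stuck-at-0}.
Test 2 (P=1, Q=1, R=1, S=1): fault-free U1=0, U2=0, U3=1, U4=0, U5=0, U6=1 → 1; observed 0. Eliminates U2 stuck-at-1, U3 stuck-at-1, U4 stuck-at-1, U5 stuck-at-1.
Only U6 stuck-at-0 is consistent with every test.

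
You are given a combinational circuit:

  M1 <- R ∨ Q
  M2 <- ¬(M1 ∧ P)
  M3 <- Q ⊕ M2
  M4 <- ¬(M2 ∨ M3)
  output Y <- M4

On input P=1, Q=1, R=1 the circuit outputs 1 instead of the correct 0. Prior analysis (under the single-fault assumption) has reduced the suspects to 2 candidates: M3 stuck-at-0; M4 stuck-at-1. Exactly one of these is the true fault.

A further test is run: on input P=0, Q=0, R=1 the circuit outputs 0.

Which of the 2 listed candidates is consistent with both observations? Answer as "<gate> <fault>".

M3 stuck-at-0

Evaluate each candidate on input P=0, Q=0, R=1:
  M3 stuck-at-0: M1=1, M2=1, M3=0 [stuck-at-0], M4=0 → 0 — matches
  M4 stuck-at-1: M1=1, M2=1, M3=1, M4=1 [stuck-at-1] → 1 — eliminated
Only M3 stuck-at-0 reproduces the observed 0.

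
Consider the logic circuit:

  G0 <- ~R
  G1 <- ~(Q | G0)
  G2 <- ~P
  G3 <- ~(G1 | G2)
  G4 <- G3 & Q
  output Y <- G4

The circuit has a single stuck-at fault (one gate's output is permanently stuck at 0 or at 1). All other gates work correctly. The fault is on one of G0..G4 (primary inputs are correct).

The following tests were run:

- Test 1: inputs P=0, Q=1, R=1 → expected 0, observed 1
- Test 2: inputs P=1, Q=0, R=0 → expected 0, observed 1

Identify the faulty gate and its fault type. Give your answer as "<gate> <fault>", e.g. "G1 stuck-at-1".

G4 stuck-at-1

Fault-free values for test 1 (P=0, Q=1, R=1): G0=0, G1=0, G2=1, G3=0, G4=0, giving Y=0. Observed 1.
Test 1: faults giving observed 1 are {G2 stuck-at-0, G3 stuck-at-1, G4 stuck-at-1}.
Test 2 (P=1, Q=0, R=0): fault-free G0=1, G1=0, G2=0, G3=1, G4=0 → 0; observed 1. Eliminates G2 stuck-at-0, G3 stuck-at-1.
Only G4 stuck-at-1 is consistent with every test.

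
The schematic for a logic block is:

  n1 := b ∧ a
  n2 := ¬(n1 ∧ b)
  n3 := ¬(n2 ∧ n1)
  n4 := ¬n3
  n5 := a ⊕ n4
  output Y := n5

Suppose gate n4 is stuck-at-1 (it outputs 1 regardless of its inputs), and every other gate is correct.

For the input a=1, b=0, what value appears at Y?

0

Propagate with n4 forced: n1=0, n2=1, n3=1, n4=1 [stuck-at-1], n5=0.
So Y = 0. (Without the fault it would be 1.)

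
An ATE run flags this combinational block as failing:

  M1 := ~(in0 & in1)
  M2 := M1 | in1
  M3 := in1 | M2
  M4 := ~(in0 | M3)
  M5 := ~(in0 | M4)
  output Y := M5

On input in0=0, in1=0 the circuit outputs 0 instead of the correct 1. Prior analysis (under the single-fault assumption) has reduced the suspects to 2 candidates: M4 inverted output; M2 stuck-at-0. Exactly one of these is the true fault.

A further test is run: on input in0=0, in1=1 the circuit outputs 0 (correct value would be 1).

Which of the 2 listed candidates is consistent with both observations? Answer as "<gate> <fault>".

M4 inverted output

Evaluate each candidate on input in0=0, in1=1:
  M4 inverted output: M1=1, M2=1, M3=1, M4=1 [inverted output], M5=0 → 0 — matches
  M2 stuck-at-0: M1=1, M2=0 [stuck-at-0], M3=1, M4=0, M5=1 → 1 — eliminated
Only M4 inverted output reproduces the observed 0.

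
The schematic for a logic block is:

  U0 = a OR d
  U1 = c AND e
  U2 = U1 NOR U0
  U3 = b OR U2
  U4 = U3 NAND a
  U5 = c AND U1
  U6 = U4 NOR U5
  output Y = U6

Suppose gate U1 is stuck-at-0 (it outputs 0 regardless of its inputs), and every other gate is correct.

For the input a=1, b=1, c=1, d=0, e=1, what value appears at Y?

Propagate with U1 forced: U0=1, U1=0 [stuck-at-0], U2=0, U3=1, U4=0, U5=0, U6=1.
So Y = 1. (Without the fault it would be 0.)

1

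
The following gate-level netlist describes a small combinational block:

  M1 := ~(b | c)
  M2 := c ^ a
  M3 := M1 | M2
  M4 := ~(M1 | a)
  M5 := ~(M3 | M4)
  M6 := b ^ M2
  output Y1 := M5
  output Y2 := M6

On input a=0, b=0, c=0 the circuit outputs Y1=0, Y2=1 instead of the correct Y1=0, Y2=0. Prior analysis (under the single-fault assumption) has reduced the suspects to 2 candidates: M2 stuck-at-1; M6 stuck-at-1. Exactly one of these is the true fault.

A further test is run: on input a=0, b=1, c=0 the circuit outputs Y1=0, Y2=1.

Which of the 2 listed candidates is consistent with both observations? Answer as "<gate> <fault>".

Evaluate each candidate on input a=0, b=1, c=0:
  M2 stuck-at-1: M1=0, M2=1 [stuck-at-1], M3=1, M4=1, M5=0, M6=0 → Y1=0, Y2=0 — eliminated
  M6 stuck-at-1: M1=0, M2=0, M3=0, M4=1, M5=0, M6=1 [stuck-at-1] → Y1=0, Y2=1 — matches
Only M6 stuck-at-1 reproduces the observed Y1=0, Y2=1.

M6 stuck-at-1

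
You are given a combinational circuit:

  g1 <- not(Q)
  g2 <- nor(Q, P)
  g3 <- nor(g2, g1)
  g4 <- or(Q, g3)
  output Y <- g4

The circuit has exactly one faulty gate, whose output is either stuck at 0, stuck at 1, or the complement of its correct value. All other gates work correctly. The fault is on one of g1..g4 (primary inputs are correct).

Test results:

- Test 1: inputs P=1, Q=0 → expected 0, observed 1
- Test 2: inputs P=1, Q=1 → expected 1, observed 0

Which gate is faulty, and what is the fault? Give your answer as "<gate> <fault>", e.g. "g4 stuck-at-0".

Fault-free values for test 1 (P=1, Q=0): g1=1, g2=0, g3=0, g4=0, giving Y=0. Observed 1.
Test 1: faults giving observed 1 are {g1 stuck-at-0, g1 inverted output, g3 stuck-at-1, g3 inverted output, g4 stuck-at-1, g4 inverted output}.
Test 2 (P=1, Q=1): fault-free g1=0, g2=0, g3=1, g4=1 → 1; observed 0. Eliminates g1 stuck-at-0, g1 inverted output, g3 stuck-at-1, g3 inverted output, g4 stuck-at-1.
Only g4 inverted output is consistent with every test.

g4 inverted output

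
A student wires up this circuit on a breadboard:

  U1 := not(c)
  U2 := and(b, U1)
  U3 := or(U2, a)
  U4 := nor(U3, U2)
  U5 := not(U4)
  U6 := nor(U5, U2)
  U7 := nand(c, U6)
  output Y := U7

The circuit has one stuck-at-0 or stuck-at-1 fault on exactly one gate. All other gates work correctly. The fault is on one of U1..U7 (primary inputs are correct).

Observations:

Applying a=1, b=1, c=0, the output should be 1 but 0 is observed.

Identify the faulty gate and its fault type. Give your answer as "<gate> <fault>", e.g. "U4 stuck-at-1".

Fault-free values for test 1 (a=1, b=1, c=0): U1=1, U2=1, U3=1, U4=0, U5=1, U6=0, U7=1, giving Y=1. Observed 0.
Test 1: faults giving observed 0 are {U7 stuck-at-0}.
Only U7 stuck-at-0 is consistent with every test.

U7 stuck-at-0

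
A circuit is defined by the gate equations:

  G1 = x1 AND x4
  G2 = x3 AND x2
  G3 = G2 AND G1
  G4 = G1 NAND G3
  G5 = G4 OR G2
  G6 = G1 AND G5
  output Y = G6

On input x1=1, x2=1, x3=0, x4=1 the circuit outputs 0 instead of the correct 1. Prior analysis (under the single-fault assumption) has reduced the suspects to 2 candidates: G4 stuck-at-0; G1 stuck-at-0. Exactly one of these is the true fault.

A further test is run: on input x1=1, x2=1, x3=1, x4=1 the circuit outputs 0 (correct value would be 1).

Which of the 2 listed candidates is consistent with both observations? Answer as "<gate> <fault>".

Evaluate each candidate on input x1=1, x2=1, x3=1, x4=1:
  G4 stuck-at-0: G1=1, G2=1, G3=1, G4=0 [stuck-at-0], G5=1, G6=1 → 1 — eliminated
  G1 stuck-at-0: G1=0 [stuck-at-0], G2=1, G3=0, G4=1, G5=1, G6=0 → 0 — matches
Only G1 stuck-at-0 reproduces the observed 0.

G1 stuck-at-0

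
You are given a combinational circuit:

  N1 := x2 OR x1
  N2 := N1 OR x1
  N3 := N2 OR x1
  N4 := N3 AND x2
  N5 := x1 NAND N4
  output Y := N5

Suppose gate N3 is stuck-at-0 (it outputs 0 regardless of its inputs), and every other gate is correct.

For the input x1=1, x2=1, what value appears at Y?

1

Propagate with N3 forced: N1=1, N2=1, N3=0 [stuck-at-0], N4=0, N5=1.
So Y = 1. (Without the fault it would be 0.)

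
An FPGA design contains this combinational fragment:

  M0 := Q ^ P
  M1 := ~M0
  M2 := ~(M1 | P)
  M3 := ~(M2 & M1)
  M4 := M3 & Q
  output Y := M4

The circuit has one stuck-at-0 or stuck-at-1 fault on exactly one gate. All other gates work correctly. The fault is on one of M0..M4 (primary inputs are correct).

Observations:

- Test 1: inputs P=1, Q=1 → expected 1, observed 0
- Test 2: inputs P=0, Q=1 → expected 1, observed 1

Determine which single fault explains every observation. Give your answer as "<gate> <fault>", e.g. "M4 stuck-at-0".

M2 stuck-at-1

Fault-free values for test 1 (P=1, Q=1): M0=0, M1=1, M2=0, M3=1, M4=1, giving Y=1. Observed 0.
Test 1: faults giving observed 0 are {M2 stuck-at-1, M3 stuck-at-0, M4 stuck-at-0}.
Test 2 (P=0, Q=1): fault-free M0=1, M1=0, M2=1, M3=1, M4=1 → 1; observed 1. Eliminates M3 stuck-at-0, M4 stuck-at-0.
Only M2 stuck-at-1 is consistent with every test.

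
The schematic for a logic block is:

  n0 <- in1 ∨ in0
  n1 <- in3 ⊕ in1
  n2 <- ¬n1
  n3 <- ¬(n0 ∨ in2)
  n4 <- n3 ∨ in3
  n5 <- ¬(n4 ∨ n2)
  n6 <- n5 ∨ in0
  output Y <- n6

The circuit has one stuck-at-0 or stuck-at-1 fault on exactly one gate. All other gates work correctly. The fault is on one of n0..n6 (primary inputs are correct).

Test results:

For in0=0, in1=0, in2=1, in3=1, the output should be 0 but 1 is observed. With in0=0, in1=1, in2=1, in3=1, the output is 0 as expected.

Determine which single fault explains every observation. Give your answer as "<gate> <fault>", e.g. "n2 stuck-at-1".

n4 stuck-at-0

Fault-free values for test 1 (in0=0, in1=0, in2=1, in3=1): n0=0, n1=1, n2=0, n3=0, n4=1, n5=0, n6=0, giving Y=0. Observed 1.
Test 1: faults giving observed 1 are {n4 stuck-at-0, n5 stuck-at-1, n6 stuck-at-1}.
Test 2 (in0=0, in1=1, in2=1, in3=1): fault-free n0=1, n1=0, n2=1, n3=0, n4=1, n5=0, n6=0 → 0; observed 0. Eliminates n5 stuck-at-1, n6 stuck-at-1.
Only n4 stuck-at-0 is consistent with every test.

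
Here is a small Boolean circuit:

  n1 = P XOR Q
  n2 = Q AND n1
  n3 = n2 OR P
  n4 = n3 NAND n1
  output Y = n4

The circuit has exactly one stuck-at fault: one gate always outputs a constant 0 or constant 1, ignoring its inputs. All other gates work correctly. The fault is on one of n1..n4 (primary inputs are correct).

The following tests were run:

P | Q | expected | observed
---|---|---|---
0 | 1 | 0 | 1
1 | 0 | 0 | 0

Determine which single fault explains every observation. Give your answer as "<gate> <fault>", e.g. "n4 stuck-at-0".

Fault-free values for test 1 (P=0, Q=1): n1=1, n2=1, n3=1, n4=0, giving Y=0. Observed 1.
Test 1: faults giving observed 1 are {n1 stuck-at-0, n2 stuck-at-0, n3 stuck-at-0, n4 stuck-at-1}.
Test 2 (P=1, Q=0): fault-free n1=1, n2=0, n3=1, n4=0 → 0; observed 0. Eliminates n1 stuck-at-0, n3 stuck-at-0, n4 stuck-at-1.
Only n2 stuck-at-0 is consistent with every test.

n2 stuck-at-0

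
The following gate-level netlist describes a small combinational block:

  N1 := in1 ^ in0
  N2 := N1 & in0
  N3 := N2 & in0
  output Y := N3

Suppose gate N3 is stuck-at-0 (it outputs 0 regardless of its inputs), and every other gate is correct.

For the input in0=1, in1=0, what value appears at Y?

0

Propagate with N3 forced: N1=1, N2=1, N3=0 [stuck-at-0].
So Y = 0. (Without the fault it would be 1.)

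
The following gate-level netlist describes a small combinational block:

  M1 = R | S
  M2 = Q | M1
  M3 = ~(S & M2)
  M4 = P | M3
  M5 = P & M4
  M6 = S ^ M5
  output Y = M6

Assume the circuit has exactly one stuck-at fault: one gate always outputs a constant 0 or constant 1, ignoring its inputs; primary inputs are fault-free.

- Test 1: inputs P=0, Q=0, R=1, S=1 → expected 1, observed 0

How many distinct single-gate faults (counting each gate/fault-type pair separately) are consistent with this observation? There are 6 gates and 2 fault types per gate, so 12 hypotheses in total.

2

Fault-free: M1=1, M2=1, M3=0, M4=0, M5=0, M6=1 → 1. Observed 0.
  M1 stuck-at-0: output 1 ✗
  M1 stuck-at-1: output 1 ✗
  M2 stuck-at-0: output 1 ✗
  M2 stuck-at-1: output 1 ✗
  M3 stuck-at-0: output 1 ✗
  M3 stuck-at-1: output 1 ✗
  M4 stuck-at-0: output 1 ✗
  M4 stuck-at-1: output 1 ✗
  M5 stuck-at-0: output 1 ✗
  M5 stuck-at-1: output 0 ✓
  M6 stuck-at-0: output 0 ✓
  M6 stuck-at-1: output 1 ✗
Consistent faults: {M5 stuck-at-1, M6 stuck-at-0} — 2 in all.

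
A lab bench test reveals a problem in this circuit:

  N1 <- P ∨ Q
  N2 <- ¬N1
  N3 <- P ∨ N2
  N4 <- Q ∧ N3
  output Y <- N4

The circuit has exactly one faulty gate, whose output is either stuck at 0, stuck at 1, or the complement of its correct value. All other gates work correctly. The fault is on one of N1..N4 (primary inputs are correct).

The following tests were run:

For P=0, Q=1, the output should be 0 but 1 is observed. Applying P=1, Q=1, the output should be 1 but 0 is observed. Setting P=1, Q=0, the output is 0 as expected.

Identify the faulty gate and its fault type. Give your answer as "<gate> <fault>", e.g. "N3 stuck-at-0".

Fault-free values for test 1 (P=0, Q=1): N1=1, N2=0, N3=0, N4=0, giving Y=0. Observed 1.
Test 1: faults giving observed 1 are {N1 stuck-at-0, N1 inverted output, N2 stuck-at-1, N2 inverted output, N3 stuck-at-1, N3 inverted output, N4 stuck-at-1, N4 inverted output}.
Test 2 (P=1, Q=1): fault-free N1=1, N2=0, N3=1, N4=1 → 1; observed 0. Eliminates N1 stuck-at-0, N1 inverted output, N2 stuck-at-1, N2 inverted output, N3 stuck-at-1, N4 stuck-at-1.
Test 3 (P=1, Q=0): fault-free N1=1, N2=0, N3=1, N4=0 → 0; observed 0. Eliminates N4 inverted output.
Only N3 inverted output is consistent with every test.

N3 inverted output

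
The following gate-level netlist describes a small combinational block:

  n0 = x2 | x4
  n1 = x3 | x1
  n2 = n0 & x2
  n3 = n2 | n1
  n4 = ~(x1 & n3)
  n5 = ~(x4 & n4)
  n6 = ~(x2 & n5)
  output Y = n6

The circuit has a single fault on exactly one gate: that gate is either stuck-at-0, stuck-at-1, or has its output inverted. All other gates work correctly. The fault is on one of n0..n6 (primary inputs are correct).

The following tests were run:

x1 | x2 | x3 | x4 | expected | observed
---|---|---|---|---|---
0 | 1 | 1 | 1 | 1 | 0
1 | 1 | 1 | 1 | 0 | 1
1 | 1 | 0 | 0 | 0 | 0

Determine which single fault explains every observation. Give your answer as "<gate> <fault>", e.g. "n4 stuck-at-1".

Fault-free values for test 1 (x1=0, x2=1, x3=1, x4=1): n0=1, n1=1, n2=1, n3=1, n4=1, n5=0, n6=1, giving Y=1. Observed 0.
Test 1: faults giving observed 0 are {n4 stuck-at-0, n4 inverted output, n5 stuck-at-1, n5 inverted output, n6 stuck-at-0, n6 inverted output}.
Test 2 (x1=1, x2=1, x3=1, x4=1): fault-free n0=1, n1=1, n2=1, n3=1, n4=0, n5=1, n6=0 → 0; observed 1. Eliminates n4 stuck-at-0, n5 stuck-at-1, n6 stuck-at-0.
Test 3 (x1=1, x2=1, x3=0, x4=0): fault-free n0=1, n1=1, n2=1, n3=1, n4=0, n5=1, n6=0 → 0; observed 0. Eliminates n5 inverted output, n6 inverted output.
Only n4 inverted output is consistent with every test.

n4 inverted output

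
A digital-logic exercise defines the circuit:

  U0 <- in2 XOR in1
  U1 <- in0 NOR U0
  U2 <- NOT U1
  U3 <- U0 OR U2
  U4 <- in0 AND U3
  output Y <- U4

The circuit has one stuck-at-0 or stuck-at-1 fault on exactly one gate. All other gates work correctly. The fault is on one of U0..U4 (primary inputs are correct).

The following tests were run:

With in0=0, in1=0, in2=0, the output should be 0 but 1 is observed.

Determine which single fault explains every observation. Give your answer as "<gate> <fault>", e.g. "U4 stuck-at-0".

Fault-free values for test 1 (in0=0, in1=0, in2=0): U0=0, U1=1, U2=0, U3=0, U4=0, giving Y=0. Observed 1.
Test 1: faults giving observed 1 are {U4 stuck-at-1}.
Only U4 stuck-at-1 is consistent with every test.

U4 stuck-at-1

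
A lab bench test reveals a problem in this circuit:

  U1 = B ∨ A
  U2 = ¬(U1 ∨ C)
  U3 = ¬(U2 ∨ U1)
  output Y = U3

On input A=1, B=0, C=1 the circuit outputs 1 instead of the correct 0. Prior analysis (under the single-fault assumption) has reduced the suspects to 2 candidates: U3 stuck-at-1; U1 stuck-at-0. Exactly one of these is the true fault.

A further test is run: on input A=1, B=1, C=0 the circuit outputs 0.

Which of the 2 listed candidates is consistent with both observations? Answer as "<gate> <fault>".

Evaluate each candidate on input A=1, B=1, C=0:
  U3 stuck-at-1: U1=1, U2=0, U3=1 [stuck-at-1] → 1 — eliminated
  U1 stuck-at-0: U1=0 [stuck-at-0], U2=1, U3=0 → 0 — matches
Only U1 stuck-at-0 reproduces the observed 0.

U1 stuck-at-0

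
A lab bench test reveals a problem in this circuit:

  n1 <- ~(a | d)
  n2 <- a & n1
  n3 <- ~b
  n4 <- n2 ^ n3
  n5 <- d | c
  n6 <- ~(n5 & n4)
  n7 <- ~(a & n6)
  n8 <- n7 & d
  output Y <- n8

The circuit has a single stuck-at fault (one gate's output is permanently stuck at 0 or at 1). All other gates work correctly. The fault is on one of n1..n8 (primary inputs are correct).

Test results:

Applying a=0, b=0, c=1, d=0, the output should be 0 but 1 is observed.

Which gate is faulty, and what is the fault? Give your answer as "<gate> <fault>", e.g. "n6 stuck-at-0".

Fault-free values for test 1 (a=0, b=0, c=1, d=0): n1=1, n2=0, n3=1, n4=1, n5=1, n6=0, n7=1, n8=0, giving Y=0. Observed 1.
Test 1: faults giving observed 1 are {n8 stuck-at-1}.
Only n8 stuck-at-1 is consistent with every test.

n8 stuck-at-1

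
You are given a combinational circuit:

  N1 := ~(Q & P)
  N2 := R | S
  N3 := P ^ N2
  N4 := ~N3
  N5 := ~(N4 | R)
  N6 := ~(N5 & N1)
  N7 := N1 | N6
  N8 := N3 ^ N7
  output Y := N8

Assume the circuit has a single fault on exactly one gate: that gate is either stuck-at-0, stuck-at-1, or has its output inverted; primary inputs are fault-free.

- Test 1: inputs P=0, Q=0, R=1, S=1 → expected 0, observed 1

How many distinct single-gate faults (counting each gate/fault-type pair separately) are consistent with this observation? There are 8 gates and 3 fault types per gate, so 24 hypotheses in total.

Fault-free: N1=1, N2=1, N3=1, N4=0, N5=0, N6=1, N7=1, N8=0 → 0. Observed 1.
  N1: none of the 3 fault types match ✗
  N2: stuck-at-0, inverted output ✓; others ✗
  N3: stuck-at-0, inverted output ✓; others ✗
  N4: none of the 3 fault types match ✗
  N5: none of the 3 fault types match ✗
  N6: none of the 3 fault types match ✗
  N7: stuck-at-0, inverted output ✓; others ✗
  N8: stuck-at-1, inverted output ✓; others ✗
Consistent faults: {N2 stuck-at-0, N2 inverted output, N3 stuck-at-0, N3 inverted output, N7 stuck-at-0, N7 inverted output, N8 stuck-at-1, N8 inverted output} — 8 in all.

8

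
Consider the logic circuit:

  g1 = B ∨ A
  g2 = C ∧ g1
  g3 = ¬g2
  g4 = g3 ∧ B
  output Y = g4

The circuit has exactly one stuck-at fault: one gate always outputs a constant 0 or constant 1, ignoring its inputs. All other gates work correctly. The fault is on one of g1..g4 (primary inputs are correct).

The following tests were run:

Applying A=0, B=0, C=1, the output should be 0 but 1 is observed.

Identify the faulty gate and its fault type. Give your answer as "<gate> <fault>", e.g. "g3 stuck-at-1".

g4 stuck-at-1

Fault-free values for test 1 (A=0, B=0, C=1): g1=0, g2=0, g3=1, g4=0, giving Y=0. Observed 1.
Test 1: faults giving observed 1 are {g4 stuck-at-1}.
Only g4 stuck-at-1 is consistent with every test.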